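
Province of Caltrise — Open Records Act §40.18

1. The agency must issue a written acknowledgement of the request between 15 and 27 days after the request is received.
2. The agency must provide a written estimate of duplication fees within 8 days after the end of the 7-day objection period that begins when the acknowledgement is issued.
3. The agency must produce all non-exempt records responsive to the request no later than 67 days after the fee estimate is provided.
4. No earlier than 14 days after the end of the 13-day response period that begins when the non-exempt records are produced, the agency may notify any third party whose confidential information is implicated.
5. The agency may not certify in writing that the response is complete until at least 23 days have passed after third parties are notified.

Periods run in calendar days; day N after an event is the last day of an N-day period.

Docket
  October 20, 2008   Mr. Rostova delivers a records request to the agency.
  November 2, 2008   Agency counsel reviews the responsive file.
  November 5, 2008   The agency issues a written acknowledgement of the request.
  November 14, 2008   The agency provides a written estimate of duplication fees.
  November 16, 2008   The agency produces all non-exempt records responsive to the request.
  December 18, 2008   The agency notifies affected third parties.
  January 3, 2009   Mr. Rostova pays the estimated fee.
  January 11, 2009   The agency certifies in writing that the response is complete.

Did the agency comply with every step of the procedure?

Yes

Step 1 — 15 and 27 days from October 20, 2008 (when the request is received) are November 4, 2008 and November 16, 2008 respectively; done November 5, 2008 — within the window.
Step 2 — counting 8 days from November 12, 2008 (end of the 7-day objection period, which began when the acknowledgement is issued on November 5, 2008) gives a deadline of November 20, 2008; done November 14, 2008 — timely.
Step 3 — counting 67 days from November 14, 2008 (when the fee estimate is provided) gives a deadline of January 20, 2009; done November 16, 2008 — timely.
Step 4 — must wait 14 days from November 29, 2008 (end of the 13-day response period, which began when the non-exempt records are produced on November 16, 2008), so not before December 13, 2008; done December 18, 2008 — permitted.
Step 5 — must wait 23 days from December 18, 2008 (when third parties are notified), so not before January 10, 2009; done January 11, 2009 — permitted.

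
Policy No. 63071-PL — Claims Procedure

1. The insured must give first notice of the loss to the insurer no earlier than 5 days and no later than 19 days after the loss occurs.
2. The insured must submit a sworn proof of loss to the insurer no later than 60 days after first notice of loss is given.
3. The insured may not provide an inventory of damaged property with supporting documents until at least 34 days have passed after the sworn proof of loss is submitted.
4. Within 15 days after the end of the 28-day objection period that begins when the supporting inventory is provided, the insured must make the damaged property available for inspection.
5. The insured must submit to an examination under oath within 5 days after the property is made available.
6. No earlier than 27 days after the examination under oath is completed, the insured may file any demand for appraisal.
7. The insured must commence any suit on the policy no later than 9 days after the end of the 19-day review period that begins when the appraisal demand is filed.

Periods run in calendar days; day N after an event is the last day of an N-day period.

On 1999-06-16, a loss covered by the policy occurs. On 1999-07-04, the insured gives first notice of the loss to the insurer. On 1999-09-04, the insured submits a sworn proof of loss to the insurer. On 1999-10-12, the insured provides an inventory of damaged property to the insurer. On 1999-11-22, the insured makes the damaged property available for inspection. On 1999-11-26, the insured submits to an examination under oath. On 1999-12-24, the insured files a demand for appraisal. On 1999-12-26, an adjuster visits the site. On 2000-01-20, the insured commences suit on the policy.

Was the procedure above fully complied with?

No

(1) the permitted window runs from 1999-06-16 + 5 = 1999-06-21 to 1999-06-16 + 19 = 1999-07-05; done 1999-07-04, which is between those dates.
(2) due by 1999-07-04 + 60 days = 1999-09-02; done 1999-09-04 — 2 days late.
The analysis stops there.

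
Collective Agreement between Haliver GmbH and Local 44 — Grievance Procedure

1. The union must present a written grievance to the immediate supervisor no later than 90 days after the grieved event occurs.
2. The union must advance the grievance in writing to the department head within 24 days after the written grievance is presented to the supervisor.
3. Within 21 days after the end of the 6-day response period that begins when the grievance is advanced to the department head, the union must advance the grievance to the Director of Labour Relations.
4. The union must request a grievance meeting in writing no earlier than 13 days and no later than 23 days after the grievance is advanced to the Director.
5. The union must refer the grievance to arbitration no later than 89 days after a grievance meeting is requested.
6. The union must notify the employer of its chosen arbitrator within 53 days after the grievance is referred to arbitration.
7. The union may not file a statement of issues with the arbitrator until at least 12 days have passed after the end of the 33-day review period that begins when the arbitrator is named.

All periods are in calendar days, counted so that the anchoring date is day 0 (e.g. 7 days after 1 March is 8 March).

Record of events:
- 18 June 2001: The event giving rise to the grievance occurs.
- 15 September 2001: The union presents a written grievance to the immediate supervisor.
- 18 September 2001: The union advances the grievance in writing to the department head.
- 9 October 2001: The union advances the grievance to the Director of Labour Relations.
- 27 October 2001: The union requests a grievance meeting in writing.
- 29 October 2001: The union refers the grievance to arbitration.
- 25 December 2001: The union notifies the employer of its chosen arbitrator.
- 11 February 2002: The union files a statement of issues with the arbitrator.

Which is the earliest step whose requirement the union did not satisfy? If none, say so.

Step 1: 90 days after 18 June 2001 (when the grieved event occurs) is 16 September 2001; 15 September 2001 is within that limit.
Step 2: 24 days after 15 September 2001 (when the written grievance is presented to the supervisor) is 9 October 2001; completed 18 September 2001, before the deadline.
Step 3: 21 days after 24 September 2001 (end of the 6-day response period, which began when the grievance is advanced to the department head on 18 September 2001) is 15 October 2001; 9 October 2001 is within that limit.
Step 4: the window is 13–23 days after 9 October 2001 (when the grievance is advanced to the Director), so 22 October 2001 through 1 November 2001; done 27 October 2001 — within the window.
Step 5: 89 days after 27 October 2001 (when a grievance meeting is requested) is 24 January 2002; 29 October 2001 is within that limit.
Step 6: 53 days after 29 October 2001 (when the grievance is referred to arbitration) is 21 December 2001; 25 December 2001 misses that deadline by 4 days.

Step 6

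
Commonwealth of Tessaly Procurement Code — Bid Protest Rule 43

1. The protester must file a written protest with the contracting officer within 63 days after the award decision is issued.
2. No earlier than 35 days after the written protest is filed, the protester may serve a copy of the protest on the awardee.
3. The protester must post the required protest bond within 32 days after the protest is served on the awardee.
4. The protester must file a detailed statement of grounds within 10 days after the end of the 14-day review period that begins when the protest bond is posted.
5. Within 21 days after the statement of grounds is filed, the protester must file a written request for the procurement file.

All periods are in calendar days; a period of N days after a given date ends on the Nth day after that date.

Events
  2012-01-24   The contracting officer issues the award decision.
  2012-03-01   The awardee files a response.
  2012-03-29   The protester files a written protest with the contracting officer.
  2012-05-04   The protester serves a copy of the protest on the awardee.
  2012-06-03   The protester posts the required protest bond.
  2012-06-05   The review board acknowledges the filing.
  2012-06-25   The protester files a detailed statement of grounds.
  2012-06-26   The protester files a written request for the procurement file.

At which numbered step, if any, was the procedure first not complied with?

Step 1

Step 1: 63 days after 2012-01-24 (when the award decision is issued) is 2012-03-27; not done until 2012-03-29, 2 days after the deadline.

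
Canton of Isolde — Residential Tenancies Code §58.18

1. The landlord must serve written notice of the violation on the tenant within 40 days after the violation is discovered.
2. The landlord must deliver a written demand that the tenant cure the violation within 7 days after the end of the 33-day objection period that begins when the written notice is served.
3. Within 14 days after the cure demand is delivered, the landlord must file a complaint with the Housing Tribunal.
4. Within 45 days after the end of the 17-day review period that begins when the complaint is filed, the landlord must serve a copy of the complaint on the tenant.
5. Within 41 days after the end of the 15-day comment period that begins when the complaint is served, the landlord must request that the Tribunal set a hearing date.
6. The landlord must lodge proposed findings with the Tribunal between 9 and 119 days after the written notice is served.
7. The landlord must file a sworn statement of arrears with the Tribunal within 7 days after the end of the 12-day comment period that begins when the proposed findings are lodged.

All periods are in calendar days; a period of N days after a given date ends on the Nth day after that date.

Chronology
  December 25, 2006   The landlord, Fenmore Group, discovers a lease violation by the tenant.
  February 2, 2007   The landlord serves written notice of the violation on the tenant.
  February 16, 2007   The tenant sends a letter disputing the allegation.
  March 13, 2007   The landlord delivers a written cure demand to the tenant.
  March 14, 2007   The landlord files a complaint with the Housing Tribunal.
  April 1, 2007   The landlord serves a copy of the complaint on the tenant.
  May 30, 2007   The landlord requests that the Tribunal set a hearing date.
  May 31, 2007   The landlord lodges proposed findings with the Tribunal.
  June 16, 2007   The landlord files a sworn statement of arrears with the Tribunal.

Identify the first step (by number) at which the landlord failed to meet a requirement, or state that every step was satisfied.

Step 5

Step 1 — counting 40 days from December 25, 2006 (when the violation is discovered) gives a deadline of February 3, 2007; February 2, 2007 is within that limit.
Step 2 — counting 7 days from March 7, 2007 (end of the 33-day objection period, which began when the written notice is served on February 2, 2007) gives a deadline of March 14, 2007; done March 13, 2007 — timely.
Step 3 — counting 14 days from March 13, 2007 (when the cure demand is delivered) gives a deadline of March 27, 2007; completed March 14, 2007, before the deadline.
Step 4 — counting 45 days from March 31, 2007 (end of the 17-day review period, which began when the complaint is filed on March 14, 2007) gives a deadline of May 15, 2007; completed April 1, 2007, before the deadline.
Step 5 — counting 41 days from April 16, 2007 (end of the 15-day comment period, which began when the complaint is served on April 1, 2007) gives a deadline of May 27, 2007; May 30, 2007 misses that deadline by 3 days.
No need to go further; step 5 was not satisfied.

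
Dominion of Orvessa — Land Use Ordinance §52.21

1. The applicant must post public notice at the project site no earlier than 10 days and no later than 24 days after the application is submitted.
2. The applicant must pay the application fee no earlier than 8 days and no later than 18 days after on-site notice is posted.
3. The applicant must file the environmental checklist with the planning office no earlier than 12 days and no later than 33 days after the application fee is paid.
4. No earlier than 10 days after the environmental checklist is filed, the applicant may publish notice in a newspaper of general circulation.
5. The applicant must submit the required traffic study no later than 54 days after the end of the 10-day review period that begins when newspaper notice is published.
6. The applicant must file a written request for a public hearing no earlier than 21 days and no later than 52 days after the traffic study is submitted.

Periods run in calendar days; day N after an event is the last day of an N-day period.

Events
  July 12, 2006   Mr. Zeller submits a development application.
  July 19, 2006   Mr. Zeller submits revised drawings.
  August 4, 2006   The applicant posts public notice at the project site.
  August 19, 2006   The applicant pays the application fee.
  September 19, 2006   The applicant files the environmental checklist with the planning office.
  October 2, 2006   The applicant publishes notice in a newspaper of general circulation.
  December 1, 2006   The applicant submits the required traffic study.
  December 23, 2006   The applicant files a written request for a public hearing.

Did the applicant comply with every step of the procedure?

Step 1 — 10 and 24 days from July 12, 2006 (when the application is submitted) are July 22, 2006 and August 5, 2006 respectively; done August 4, 2006, which is between those dates.
Step 2 — 8 and 18 days from August 4, 2006 (when on-site notice is posted) are August 12, 2006 and August 22, 2006 respectively; done August 19, 2006, which is between those dates.
Step 3 — 12 and 33 days from August 19, 2006 (when the application fee is paid) are August 31, 2006 and September 21, 2006 respectively; September 19, 2006 falls inside that range.
Step 4 — must wait 10 days from September 19, 2006 (when the environmental checklist is filed), so not before September 29, 2006; done October 2, 2006 — permitted.
Step 5 — counting 54 days from October 12, 2006 (end of the 10-day review period, which began when newspaper notice is published on October 2, 2006) gives a deadline of December 5, 2006; completed December 1, 2006, before the deadline.
Step 6 — 21 and 52 days from December 1, 2006 (when the traffic study is submitted) are December 22, 2006 and January 22, 2007 respectively; done December 23, 2006, which is between those dates.

Yes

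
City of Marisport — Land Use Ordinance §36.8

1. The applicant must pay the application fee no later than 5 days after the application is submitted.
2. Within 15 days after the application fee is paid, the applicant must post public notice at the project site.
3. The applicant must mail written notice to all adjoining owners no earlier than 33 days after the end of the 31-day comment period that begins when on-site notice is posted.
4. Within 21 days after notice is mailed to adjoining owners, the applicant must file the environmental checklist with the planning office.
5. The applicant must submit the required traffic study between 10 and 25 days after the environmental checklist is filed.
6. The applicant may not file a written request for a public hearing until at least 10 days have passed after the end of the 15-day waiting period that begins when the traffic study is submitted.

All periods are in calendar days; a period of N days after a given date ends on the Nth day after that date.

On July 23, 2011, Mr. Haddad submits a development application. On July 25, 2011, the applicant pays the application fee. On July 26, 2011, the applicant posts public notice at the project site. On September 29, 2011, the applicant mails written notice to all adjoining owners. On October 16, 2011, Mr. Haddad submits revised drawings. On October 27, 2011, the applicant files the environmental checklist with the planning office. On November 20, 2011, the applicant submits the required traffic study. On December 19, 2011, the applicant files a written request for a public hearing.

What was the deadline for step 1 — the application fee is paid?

Step 1 runs from July 23, 2011, when the application is submitted. 5 days after July 23, 2011 is July 28, 2011.

July 28, 2011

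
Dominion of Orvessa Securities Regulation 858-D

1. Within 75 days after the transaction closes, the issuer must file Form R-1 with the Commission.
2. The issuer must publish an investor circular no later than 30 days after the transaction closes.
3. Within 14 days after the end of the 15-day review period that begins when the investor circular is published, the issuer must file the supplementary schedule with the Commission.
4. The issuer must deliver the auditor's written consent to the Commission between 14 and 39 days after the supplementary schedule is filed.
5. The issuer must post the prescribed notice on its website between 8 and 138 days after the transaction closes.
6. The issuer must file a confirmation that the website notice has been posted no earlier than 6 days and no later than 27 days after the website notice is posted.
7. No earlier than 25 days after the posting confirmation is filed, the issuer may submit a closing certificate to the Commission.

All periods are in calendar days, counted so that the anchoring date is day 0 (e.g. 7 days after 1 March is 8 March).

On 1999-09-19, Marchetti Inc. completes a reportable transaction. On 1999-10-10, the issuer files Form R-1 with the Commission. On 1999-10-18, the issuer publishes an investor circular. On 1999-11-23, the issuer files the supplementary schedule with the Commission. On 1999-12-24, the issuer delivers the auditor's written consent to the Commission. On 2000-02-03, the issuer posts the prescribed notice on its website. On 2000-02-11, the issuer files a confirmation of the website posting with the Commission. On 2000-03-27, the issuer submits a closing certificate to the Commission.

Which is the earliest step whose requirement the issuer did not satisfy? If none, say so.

Step 3

(1) due by 1999-09-19 + 75 days = 1999-12-03; 1999-10-10 is within that limit.
(2) due by 1999-09-19 + 30 days = 1999-10-19; 1999-10-18 is within that limit.
(3) due by 1999-11-02 + 14 days = 1999-11-16; not done until 1999-11-23, 7 days after the deadline.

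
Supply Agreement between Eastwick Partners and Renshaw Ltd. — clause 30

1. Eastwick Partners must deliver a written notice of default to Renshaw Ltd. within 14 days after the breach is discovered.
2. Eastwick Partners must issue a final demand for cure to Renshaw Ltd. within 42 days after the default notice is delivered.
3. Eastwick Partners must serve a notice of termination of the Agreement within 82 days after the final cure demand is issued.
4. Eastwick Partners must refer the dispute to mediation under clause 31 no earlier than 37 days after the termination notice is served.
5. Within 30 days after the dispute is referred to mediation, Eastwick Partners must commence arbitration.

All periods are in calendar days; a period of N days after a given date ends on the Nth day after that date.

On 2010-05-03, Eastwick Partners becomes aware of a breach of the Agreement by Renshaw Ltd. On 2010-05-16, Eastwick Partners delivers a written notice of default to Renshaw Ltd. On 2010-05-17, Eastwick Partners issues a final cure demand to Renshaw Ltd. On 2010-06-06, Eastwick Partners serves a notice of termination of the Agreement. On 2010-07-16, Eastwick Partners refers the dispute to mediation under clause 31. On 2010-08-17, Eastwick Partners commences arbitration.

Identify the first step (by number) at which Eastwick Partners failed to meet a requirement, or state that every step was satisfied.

Step 5

Step 1 — counting 14 days from 2010-05-03 (when the breach is discovered) gives a deadline of 2010-05-17; 2010-05-16 is within that limit.
Step 2 — counting 42 days from 2010-05-16 (when the default notice is delivered) gives a deadline of 2010-06-27; done 2010-05-17 — timely.
Step 3 — counting 82 days from 2010-05-17 (when the final cure demand is issued) gives a deadline of 2010-08-07; completed 2010-06-06, before the deadline.
Step 4 — must wait 37 days from 2010-06-06 (when the termination notice is served), so not before 2010-07-13; done 2010-07-16, after the minimum wait.
Step 5 — counting 30 days from 2010-07-16 (when the dispute is referred to mediation) gives a deadline of 2010-08-15; not done until 2010-08-17, 2 days after the deadline.
The analysis stops there.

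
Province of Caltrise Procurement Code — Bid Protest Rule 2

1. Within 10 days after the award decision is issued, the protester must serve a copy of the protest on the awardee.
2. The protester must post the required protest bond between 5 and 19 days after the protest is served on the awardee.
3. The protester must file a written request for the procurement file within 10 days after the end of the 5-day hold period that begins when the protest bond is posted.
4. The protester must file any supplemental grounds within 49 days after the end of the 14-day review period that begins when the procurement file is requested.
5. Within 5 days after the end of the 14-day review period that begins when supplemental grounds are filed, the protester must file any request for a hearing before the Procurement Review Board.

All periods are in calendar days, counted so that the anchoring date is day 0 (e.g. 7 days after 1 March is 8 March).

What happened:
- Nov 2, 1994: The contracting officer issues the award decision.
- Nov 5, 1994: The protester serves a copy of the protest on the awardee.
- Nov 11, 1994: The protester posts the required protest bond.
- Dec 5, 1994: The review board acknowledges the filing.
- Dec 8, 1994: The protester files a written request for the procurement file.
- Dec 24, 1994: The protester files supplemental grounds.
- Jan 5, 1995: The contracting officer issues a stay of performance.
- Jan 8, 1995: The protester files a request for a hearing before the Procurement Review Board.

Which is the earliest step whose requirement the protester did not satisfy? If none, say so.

Step 3

Step 1: 10 days after Nov 2, 1994 (when the award decision is issued) is Nov 12, 1994; done Nov 5, 1994 — timely.
Step 2: the window is 5–19 days after Nov 5, 1994 (when the protest is served on the awardee), so Nov 10, 1994 through Nov 24, 1994; done Nov 11, 1994, which is between those dates.
Step 3: 10 days after Nov 16, 1994 (end of the 5-day hold period, which began when the protest bond is posted on Nov 11, 1994) is Nov 26, 1994; not done until Dec 8, 1994, 12 days after the deadline.
The analysis stops there.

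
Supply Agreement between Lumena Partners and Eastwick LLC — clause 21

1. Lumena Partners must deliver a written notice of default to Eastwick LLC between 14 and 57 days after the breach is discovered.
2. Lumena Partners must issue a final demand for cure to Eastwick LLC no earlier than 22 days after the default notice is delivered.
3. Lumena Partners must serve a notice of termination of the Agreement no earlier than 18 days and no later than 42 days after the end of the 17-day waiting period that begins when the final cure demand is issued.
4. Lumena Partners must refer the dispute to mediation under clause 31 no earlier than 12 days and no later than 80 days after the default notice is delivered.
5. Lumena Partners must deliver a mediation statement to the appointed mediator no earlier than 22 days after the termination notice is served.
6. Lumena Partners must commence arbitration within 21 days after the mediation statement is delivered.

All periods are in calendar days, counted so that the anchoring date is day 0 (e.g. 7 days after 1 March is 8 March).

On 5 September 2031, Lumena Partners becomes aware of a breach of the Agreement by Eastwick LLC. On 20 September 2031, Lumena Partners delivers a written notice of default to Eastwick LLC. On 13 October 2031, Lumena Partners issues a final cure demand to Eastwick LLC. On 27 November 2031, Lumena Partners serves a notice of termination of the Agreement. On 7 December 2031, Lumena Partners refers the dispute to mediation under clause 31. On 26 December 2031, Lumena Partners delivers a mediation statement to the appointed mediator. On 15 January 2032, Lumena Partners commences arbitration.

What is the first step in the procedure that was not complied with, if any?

Step 1 — 14 and 57 days from 5 September 2031 (when the breach is discovered) are 19 September 2031 and 1 November 2031 respectively; 20 September 2031 falls inside that range.
Step 2 — must wait 22 days from 20 September 2031 (when the default notice is delivered), so not before 12 October 2031; done 13 October 2031, after the minimum wait.
Step 3 — 18 and 42 days from 30 October 2031 (end of the 17-day waiting period, which began when the final cure demand is issued on 13 October 2031) are 17 November 2031 and 11 December 2031 respectively; done 27 November 2031, which is between those dates.
Step 4 — 12 and 80 days from 20 September 2031 (when the default notice is delivered) are 2 October 2031 and 9 December 2031 respectively; 7 December 2031 falls inside that range.
Step 5 — must wait 22 days from 27 November 2031 (when the termination notice is served), so not before 19 December 2031; 26 December 2031 is on or after that date.
Step 6 — counting 21 days from 26 December 2031 (when the mediation statement is delivered) gives a deadline of 16 January 2032; 15 January 2032 is within that limit.

None — every step was satisfied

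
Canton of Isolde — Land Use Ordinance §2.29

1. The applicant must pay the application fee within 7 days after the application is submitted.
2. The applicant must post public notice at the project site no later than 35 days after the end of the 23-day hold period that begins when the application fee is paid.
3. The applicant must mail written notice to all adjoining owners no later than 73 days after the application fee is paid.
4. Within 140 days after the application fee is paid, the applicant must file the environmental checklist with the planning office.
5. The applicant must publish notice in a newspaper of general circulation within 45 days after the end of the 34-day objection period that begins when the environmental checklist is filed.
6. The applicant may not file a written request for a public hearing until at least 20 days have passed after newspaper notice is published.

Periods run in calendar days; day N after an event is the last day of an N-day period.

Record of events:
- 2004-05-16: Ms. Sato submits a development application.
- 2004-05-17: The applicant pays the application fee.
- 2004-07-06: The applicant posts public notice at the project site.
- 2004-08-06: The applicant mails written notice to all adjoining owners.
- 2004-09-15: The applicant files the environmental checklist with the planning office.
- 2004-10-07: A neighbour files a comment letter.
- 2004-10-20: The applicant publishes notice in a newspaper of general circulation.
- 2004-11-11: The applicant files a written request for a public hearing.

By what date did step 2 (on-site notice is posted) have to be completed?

The application fee is paid on 2004-05-17; the 23-day hold period therefore ends 2004-06-09, and step 2 runs from that date. 35 days after 2004-06-09 is 2004-07-14.

2004-07-14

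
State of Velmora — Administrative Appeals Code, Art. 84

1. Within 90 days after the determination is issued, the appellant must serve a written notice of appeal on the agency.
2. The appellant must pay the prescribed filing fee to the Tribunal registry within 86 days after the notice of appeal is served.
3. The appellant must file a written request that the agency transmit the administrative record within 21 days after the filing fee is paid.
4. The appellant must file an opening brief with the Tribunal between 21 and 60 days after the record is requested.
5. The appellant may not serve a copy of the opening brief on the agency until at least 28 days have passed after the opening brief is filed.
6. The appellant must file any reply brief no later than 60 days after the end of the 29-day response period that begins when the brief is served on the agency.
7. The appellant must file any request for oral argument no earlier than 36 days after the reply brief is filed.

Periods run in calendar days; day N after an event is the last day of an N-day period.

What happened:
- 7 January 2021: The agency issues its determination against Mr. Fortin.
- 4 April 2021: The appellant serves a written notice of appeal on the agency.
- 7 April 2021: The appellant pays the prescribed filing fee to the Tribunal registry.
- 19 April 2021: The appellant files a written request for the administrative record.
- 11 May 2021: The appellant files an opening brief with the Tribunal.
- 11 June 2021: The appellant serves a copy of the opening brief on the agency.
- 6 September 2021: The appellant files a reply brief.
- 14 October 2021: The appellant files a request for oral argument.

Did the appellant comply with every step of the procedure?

(1) due by 7 January 2021 + 90 days = 7 April 2021; done 4 April 2021 — timely.
(2) due by 4 April 2021 + 86 days = 29 June 2021; done 7 April 2021 — timely.
(3) due by 7 April 2021 + 21 days = 28 April 2021; done 19 April 2021 — timely.
(4) the permitted window runs from 19 April 2021 + 21 = 10 May 2021 to 19 April 2021 + 60 = 18 June 2021; 11 May 2021 falls inside that range.
(5) permitted from 11 May 2021 + 28 days = 8 June 2021 onward; 11 June 2021 is on or after that date.
(6) due by 10 July 2021 + 60 days = 8 September 2021; completed 6 September 2021, before the deadline.
(7) permitted from 6 September 2021 + 36 days = 12 October 2021 onward; done 14 October 2021, after the minimum wait.

Yes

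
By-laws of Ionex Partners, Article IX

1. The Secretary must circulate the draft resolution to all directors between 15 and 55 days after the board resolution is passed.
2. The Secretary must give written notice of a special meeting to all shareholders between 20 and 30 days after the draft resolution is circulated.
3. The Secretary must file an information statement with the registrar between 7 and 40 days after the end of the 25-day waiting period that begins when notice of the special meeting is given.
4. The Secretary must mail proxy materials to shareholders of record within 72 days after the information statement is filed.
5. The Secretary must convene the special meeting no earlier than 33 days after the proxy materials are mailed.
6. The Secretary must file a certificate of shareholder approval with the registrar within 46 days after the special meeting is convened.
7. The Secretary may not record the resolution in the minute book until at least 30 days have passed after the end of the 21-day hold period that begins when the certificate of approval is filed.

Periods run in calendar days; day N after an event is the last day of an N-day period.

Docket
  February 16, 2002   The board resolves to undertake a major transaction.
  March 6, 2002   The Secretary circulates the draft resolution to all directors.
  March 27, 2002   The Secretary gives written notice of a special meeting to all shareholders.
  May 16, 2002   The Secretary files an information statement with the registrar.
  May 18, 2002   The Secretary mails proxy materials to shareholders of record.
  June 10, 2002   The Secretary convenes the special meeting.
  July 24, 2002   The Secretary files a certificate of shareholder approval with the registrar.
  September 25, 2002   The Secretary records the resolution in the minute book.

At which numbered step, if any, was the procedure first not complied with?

(1) the permitted window runs from February 16, 2002 + 15 = March 3, 2002 to February 16, 2002 + 55 = April 12, 2002; done March 6, 2002, which is between those dates.
(2) the permitted window runs from March 6, 2002 + 20 = March 26, 2002 to March 6, 2002 + 30 = April 5, 2002; done March 27, 2002 — within the window.
(3) the permitted window runs from April 21, 2002 + 7 = April 28, 2002 to April 21, 2002 + 40 = May 31, 2002; done May 16, 2002 — within the window.
(4) due by May 16, 2002 + 72 days = July 27, 2002; completed May 18, 2002, before the deadline.
(5) permitted from May 18, 2002 + 33 days = June 20, 2002 onward; June 10, 2002 is 10 days before the earliest permitted date.
The analysis stops there.

Step 5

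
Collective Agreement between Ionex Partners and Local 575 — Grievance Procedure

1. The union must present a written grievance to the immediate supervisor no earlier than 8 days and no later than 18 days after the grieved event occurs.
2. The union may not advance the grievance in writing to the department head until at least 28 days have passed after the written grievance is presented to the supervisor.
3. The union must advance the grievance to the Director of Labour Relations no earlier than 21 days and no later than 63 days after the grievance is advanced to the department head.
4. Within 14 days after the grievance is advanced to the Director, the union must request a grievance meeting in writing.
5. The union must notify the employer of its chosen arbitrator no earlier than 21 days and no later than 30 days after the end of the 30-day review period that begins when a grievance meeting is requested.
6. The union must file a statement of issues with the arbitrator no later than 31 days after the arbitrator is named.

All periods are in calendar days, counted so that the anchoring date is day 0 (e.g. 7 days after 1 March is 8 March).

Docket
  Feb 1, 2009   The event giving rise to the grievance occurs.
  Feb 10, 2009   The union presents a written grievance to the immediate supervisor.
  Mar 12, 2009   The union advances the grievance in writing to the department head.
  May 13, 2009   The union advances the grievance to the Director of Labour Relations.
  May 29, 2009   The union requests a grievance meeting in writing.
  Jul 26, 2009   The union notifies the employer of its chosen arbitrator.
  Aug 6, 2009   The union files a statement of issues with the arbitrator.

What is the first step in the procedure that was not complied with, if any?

Step 1: the window is 8–18 days after Feb 1, 2009 (when the grieved event occurs), so Feb 9, 2009 through Feb 19, 2009; done Feb 10, 2009 — within the window.
Step 2: the earliest permitted date is 28 days after Feb 10, 2009 (when the written grievance is presented to the supervisor), i.e. Mar 10, 2009; done Mar 12, 2009, after the minimum wait.
Step 3: the window is 21–63 days after Mar 12, 2009 (when the grievance is advanced to the department head), so Apr 2, 2009 through May 14, 2009; done May 13, 2009 — within the window.
Step 4: 14 days after May 13, 2009 (when the grievance is advanced to the Director) is May 27, 2009; not done until May 29, 2009, 2 days after the deadline.

Step 4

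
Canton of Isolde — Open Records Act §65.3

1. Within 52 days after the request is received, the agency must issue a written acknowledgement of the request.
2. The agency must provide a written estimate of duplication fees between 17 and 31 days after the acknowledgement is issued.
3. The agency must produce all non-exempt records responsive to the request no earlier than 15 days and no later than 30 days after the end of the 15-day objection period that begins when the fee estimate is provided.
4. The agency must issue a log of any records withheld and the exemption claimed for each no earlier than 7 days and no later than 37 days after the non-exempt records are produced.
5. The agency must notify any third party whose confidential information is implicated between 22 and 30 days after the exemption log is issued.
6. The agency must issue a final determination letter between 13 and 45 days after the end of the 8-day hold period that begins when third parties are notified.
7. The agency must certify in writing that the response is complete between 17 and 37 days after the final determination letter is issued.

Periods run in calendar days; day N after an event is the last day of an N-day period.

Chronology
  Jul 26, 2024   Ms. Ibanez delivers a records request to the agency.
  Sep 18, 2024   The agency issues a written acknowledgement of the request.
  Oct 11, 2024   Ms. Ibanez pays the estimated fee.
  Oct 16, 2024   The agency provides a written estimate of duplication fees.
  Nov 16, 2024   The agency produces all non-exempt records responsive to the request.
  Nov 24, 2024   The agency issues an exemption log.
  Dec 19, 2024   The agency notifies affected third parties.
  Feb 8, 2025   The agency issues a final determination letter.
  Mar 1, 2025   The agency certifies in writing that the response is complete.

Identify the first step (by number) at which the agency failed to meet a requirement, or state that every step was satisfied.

(1) due by Jul 26, 2024 + 52 days = Sep 16, 2024; not done until Sep 18, 2024, 2 days after the deadline.

Step 1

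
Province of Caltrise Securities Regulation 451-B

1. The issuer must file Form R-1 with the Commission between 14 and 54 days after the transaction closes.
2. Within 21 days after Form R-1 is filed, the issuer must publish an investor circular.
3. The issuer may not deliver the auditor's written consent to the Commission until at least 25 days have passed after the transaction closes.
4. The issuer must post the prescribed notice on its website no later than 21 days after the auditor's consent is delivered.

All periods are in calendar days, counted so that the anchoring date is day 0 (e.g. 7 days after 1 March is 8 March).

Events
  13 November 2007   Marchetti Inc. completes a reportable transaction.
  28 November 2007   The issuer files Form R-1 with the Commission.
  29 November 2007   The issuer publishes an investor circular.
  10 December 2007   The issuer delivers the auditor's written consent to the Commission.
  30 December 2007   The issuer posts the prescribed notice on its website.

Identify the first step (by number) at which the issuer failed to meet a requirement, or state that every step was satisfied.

None — every step was satisfied

(1) the permitted window runs from 13 November 2007 + 14 = 27 November 2007 to 13 November 2007 + 54 = 6 January 2008; done 28 November 2007, which is between those dates.
(2) due by 28 November 2007 + 21 days = 19 December 2007; done 29 November 2007 — timely.
(3) permitted from 13 November 2007 + 25 days = 8 December 2007 onward; 10 December 2007 is on or after that date.
(4) due by 10 December 2007 + 21 days = 31 December 2007; completed 30 December 2007, before the deadline.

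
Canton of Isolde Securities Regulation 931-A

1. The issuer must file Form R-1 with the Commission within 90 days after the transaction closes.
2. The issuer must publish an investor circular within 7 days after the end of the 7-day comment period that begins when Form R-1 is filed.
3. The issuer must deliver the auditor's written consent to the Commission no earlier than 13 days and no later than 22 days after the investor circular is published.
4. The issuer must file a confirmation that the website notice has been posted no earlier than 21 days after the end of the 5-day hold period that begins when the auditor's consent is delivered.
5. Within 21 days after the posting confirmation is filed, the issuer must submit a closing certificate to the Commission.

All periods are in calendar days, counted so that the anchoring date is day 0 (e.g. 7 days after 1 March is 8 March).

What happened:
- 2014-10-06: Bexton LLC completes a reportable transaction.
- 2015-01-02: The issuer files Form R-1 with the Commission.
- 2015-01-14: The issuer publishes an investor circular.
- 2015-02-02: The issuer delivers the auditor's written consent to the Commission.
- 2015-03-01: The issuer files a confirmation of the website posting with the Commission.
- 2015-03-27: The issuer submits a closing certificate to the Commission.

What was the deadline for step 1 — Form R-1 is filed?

2015-01-04

Step 1 runs from 2014-10-06, when the transaction closes. 90 days after 2014-10-06 is 2015-01-04.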